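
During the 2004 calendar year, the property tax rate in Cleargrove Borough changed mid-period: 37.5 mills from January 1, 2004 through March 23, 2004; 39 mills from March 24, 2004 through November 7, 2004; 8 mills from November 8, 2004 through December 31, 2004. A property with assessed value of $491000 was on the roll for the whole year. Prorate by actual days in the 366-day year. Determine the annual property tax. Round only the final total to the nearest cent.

$16736.26

January 1 – March 23, 2004: 83 days at 37.5 mills → $491000 × 3.75% × 83/366 = $4175.5123
March 24 – November 7, 2004: 229 days at 39 mills → $491000 × 3.9% × 229/366 = $11981.2049
November 8 – December 31, 2004: 54 days at 8 mills → $491000 × 0.8% × 54/366 = $579.5410
Total = $16736.2582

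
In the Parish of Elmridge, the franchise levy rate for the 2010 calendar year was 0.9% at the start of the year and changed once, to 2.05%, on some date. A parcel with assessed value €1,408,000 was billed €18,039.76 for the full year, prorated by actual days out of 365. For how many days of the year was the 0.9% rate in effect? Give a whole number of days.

244 days

Let d = days at the first rate; then 365 − d days at the second rate.
€1,408,000 × [0.9%·d + 2.05%·(365−d)] / 365 = €18,039.76
Solving gives d = 244, so the new rate took effect on September 2, 2010.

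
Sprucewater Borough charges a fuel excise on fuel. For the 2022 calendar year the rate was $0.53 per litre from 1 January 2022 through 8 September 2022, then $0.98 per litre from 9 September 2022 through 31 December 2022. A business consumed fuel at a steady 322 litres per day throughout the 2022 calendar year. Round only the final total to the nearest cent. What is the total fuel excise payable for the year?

1 January – 8 September 2022: 251 days × 322 litres/day = 80,822 litres at $0.53/litre → $42,835.66
9 September – 31 December 2022: 114 days × 322 litres/day = 36,708 litres at $0.98/litre → $35,973.84

$78,809.50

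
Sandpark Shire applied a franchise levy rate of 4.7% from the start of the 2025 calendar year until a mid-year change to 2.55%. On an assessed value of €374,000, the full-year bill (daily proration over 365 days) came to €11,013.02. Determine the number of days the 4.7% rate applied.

Let d = days at the first rate; then 365 − d days at the second rate.
€374,000 × [4.7%·d + 2.55%·(365−d)] / 365 = €11,013.02
Solving gives d = 67, so the new rate took effect on March 9, 2025.

67 days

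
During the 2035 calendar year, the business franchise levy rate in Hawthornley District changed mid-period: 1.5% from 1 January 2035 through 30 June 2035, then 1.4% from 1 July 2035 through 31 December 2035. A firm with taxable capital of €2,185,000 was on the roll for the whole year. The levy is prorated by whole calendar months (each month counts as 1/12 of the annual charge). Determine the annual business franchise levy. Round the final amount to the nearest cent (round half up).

€31,682.50

1 January – 30 June 2035: 6 months at 1.5% → €2,185,000 × 1.5% × 6/12 = €16,387.5000
1 July – 31 December 2035: 6 months at 1.4% → €2,185,000 × 1.4% × 6/12 = €15,295.0000
Total = €31,682.5000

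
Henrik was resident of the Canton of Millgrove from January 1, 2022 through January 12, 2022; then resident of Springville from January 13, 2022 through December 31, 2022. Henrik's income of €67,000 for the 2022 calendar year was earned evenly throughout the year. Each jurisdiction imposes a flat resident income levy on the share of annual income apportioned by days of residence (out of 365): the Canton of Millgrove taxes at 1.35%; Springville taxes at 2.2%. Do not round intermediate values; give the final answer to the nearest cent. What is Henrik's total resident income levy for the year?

€1,455.28

The Canton of Millgrove, January 1 – January 12, 2022: 12 days → €67,000 × 1.35% × 12/365 = €29.7370
Springville, January 13 – December 31, 2022: 353 days → €67,000 × 2.2% × 353/365 = €1,425.5397
Total = €1,455.2767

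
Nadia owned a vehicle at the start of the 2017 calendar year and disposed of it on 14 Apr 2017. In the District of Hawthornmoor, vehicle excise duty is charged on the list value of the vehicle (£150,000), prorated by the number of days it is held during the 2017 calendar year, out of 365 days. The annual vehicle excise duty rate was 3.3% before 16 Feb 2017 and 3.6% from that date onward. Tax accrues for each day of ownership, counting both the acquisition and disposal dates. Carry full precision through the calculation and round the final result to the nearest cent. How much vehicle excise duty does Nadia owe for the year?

£1,481.92

1 Jan – 15 Feb 2017: 46 days at 3.3% → £150,000 × 3.3% × 46/365 = £623.8356
16 Feb – 14 Apr 2017: 58 days at 3.6% → £150,000 × 3.6% × 58/365 = £858.0822
Total = £1,481.9178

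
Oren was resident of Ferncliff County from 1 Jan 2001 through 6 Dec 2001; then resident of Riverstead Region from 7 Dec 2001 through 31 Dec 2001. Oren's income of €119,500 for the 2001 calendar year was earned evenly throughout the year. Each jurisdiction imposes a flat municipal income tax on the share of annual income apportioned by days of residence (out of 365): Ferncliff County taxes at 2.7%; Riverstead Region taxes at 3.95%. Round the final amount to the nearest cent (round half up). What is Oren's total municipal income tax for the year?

€3,328.81

Ferncliff County, 1 Jan – 6 Dec 2001: 340 days → €119,500 × 2.7% × 340/365 = €3,005.5068
Riverstead Region, 7 Dec – 31 Dec 2001: 25 days → €119,500 × 3.95% × 25/365 = €323.3048
Total = €3,328.8116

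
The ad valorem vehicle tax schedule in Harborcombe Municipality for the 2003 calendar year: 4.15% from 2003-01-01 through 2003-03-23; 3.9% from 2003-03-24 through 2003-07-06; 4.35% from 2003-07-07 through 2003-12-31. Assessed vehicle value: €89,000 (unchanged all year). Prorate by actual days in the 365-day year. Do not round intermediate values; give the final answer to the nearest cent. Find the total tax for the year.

€3,716.30

2003-01-01 to 2003-03-23: 82 days at 4.15% → €89,000 × 4.15% × 82/365 = €829.7726
2003-03-24 to 2003-07-06: 105 days at 3.9% → €89,000 × 3.9% × 105/365 = €998.5068
2003-07-07 to 2003-12-31: 178 days at 4.35% → €89,000 × 4.35% × 178/365 = €1,888.0192
Total = €3,716.2986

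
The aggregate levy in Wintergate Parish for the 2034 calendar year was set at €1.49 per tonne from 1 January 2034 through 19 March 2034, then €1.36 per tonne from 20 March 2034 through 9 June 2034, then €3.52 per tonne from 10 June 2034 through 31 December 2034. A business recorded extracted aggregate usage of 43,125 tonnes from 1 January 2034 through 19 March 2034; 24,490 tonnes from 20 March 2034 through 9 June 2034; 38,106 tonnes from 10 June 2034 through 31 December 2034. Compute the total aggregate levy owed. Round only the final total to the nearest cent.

1 January – 19 March 2034: 43,125 tonnes at €1.49/tonne → €64,256.25
20 March – 9 June 2034: 24,490 tonnes at €1.36/tonne → €33,306.40
10 June – 31 December 2034: 38,106 tonnes at €3.52/tonne → €134,133.12

€231,695.77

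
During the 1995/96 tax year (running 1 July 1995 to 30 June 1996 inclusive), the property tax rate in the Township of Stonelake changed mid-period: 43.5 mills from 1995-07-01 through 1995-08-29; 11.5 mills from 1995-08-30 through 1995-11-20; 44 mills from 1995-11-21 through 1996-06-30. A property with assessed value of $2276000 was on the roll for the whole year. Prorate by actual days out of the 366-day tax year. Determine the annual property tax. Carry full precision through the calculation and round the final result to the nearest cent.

$83182.83

1995-07-01 to 1995-08-29: 60 days at 43.5 mills → $2276000 × 4.35% × 60/366 = $16230.4918
1995-08-30 to 1995-11-20: 83 days at 11.5 mills → $2276000 × 1.15% × 83/366 = $5935.6339
1995-11-21 to 1996-06-30: 223 days at 44 mills → $2276000 × 4.4% × 223/366 = $61016.6995
Total = $83182.8251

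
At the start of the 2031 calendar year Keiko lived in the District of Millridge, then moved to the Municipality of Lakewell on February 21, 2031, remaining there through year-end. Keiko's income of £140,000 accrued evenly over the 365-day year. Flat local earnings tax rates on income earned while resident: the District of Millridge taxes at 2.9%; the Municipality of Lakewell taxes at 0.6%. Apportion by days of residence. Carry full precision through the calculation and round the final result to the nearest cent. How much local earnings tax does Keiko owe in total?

The District of Millridge, January 1 – February 20, 2031: 51 days → £140,000 × 2.9% × 51/365 = £567.2877
The Municipality of Lakewell, February 21 – December 31, 2031: 314 days → £140,000 × 0.6% × 314/365 = £722.6301
Total = £1,289.9178

£1,289.92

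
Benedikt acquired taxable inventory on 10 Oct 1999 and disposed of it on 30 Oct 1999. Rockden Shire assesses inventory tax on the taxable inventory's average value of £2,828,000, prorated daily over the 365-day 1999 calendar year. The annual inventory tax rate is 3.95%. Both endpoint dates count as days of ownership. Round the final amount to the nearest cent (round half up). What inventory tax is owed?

Days held (10 Oct – 30 Oct 1999): 21 out of 365
Tax = £2,828,000 × 3.95% × 21/365 = £6,426.9205

£6,426.92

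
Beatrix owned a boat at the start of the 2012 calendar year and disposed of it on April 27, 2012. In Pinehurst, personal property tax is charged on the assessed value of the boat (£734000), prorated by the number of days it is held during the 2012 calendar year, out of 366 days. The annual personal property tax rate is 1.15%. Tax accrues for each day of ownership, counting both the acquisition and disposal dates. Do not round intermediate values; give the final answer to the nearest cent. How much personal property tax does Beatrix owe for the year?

£2721.42

Days held (January 1 – April 27, 2012): 118 out of 366
Tax = £734000 × 1.15% × 118/366 = £2721.4153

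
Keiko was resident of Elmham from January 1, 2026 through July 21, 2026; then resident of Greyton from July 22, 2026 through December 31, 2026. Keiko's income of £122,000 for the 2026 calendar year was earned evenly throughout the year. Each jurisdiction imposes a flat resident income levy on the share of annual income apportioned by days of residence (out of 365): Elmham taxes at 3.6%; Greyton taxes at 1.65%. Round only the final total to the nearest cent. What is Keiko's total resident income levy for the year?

Elmham, January 1 – July 21, 2026: 202 days → £122,000 × 3.6% × 202/365 = £2,430.6411
Greyton, July 22 – December 31, 2026: 163 days → £122,000 × 1.65% × 163/365 = £898.9562
Total = £3,329.5973

£3,329.60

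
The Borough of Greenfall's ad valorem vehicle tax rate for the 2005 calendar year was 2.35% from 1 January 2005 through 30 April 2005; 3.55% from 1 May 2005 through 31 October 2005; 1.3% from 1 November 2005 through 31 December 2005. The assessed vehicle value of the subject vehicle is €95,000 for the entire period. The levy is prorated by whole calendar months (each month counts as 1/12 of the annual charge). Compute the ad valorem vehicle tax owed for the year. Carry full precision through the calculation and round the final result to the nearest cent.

€2,636.25

1 January – 30 April 2005: 4 months at 2.35% → €95,000 × 2.35% × 4/12 = €744.1667
1 May – 31 October 2005: 6 months at 3.55% → €95,000 × 3.55% × 6/12 = €1,686.2500
1 November – 31 December 2005: 2 months at 1.3% → €95,000 × 1.3% × 2/12 = €205.8333
Total = €2,636.2500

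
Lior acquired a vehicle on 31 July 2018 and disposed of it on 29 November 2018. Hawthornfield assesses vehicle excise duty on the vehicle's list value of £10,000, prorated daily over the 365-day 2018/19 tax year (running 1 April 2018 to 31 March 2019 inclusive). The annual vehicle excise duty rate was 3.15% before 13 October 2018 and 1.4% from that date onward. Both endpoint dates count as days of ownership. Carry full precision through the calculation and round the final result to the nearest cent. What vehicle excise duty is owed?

31 July – 12 October 2018: 74 days at 3.15% → £10,000 × 3.15% × 74/365 = £63.8630
13 October – 29 November 2018: 48 days at 1.4% → £10,000 × 1.4% × 48/365 = £18.4110
Total = £82.2740

£82.27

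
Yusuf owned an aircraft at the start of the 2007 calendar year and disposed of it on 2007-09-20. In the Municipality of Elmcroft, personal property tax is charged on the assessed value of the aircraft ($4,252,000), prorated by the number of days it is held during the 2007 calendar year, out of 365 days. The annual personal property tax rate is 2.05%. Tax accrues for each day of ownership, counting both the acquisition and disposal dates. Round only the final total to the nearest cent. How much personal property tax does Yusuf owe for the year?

Days held (2007-01-01 to 2007-09-20): 263 out of 365
Tax = $4,252,000 × 2.05% × 263/365 = $62,807.2822

$62,807.28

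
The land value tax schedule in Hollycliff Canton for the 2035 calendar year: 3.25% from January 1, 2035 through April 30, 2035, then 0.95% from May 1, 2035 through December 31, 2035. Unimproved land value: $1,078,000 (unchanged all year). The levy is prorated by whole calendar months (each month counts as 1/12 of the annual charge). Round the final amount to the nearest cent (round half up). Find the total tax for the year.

$18,505.67

January 1 – April 30, 2035: 4 months at 3.25% → $1,078,000 × 3.25% × 4/12 = $11,678.3333
May 1 – December 31, 2035: 8 months at 0.95% → $1,078,000 × 0.95% × 8/12 = $6,827.3333
Total = $18,505.6667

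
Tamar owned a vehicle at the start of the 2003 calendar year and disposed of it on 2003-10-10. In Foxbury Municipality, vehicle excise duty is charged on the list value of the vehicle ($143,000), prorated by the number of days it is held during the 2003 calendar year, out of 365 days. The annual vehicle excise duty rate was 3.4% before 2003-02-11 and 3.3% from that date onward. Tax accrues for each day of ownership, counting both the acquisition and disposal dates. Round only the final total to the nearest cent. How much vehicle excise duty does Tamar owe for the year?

$3,674.90

2003-01-01 to 2003-02-10: 41 days at 3.4% → $143,000 × 3.4% × 41/365 = $546.1425
2003-02-11 to 2003-10-10: 242 days at 3.3% → $143,000 × 3.3% × 242/365 = $3,128.7616
Total = $3,674.9041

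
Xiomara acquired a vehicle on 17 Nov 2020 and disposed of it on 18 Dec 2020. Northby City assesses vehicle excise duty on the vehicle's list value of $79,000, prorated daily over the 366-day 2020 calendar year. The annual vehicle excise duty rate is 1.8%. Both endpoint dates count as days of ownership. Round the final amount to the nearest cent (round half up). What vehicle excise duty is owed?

Days held (17 Nov – 18 Dec 2020): 32 out of 366
Tax = $79,000 × 1.8% × 32/366 = $124.3279

$124.33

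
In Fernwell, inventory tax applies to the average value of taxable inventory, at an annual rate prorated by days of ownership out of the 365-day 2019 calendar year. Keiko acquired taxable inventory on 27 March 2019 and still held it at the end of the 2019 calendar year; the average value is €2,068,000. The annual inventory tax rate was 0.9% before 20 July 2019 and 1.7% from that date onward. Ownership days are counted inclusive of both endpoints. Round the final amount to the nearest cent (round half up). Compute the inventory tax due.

27 March – 19 July 2019: 115 days at 0.9% → €2,068,000 × 0.9% × 115/365 = €5,864.0548
20 July – 31 December 2019: 165 days at 1.7% → €2,068,000 × 1.7% × 165/365 = €15,892.4384
Total = €21,756.4932

€21,756.49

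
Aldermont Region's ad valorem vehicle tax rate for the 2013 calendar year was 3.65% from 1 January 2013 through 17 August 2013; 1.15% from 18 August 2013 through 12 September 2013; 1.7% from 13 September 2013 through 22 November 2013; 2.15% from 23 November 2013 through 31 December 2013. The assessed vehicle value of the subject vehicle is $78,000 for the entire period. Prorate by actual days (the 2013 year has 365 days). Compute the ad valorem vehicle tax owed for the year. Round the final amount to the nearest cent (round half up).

$2,287.22

1 January – 17 August 2013: 229 days at 3.65% → $78,000 × 3.65% × 229/365 = $1,786.2000
18 August – 12 September 2013: 26 days at 1.15% → $78,000 × 1.15% × 26/365 = $63.8959
13 September – 22 November 2013: 71 days at 1.7% → $78,000 × 1.7% × 71/365 = $257.9342
23 November – 31 December 2013: 39 days at 2.15% → $78,000 × 2.15% × 39/365 = $179.1863
Total = $2,287.2164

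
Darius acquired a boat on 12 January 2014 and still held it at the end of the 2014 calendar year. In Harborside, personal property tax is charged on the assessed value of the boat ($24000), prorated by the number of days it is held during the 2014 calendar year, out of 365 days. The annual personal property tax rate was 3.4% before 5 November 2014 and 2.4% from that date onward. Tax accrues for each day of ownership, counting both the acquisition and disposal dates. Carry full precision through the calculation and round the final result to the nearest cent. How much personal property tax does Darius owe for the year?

12 January – 4 November 2014: 297 days at 3.4% → $24000 × 3.4% × 297/365 = $663.9781
5 November – 31 December 2014: 57 days at 2.4% → $24000 × 2.4% × 57/365 = $89.9507
Total = $753.9288

$753.93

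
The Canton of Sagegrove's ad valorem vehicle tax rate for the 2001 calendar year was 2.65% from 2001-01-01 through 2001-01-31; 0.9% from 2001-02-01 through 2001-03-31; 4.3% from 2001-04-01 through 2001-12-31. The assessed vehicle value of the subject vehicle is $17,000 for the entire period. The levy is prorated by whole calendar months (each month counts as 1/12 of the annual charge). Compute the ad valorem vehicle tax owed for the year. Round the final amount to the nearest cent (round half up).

$611.29

2001-01-01 to 2001-01-31: 1 month at 2.65% → $17,000 × 2.65% × 1/12 = $37.5417
2001-02-01 to 2001-03-31: 2 months at 0.9% → $17,000 × 0.9% × 2/12 = $25.5000
2001-04-01 to 2001-12-31: 9 months at 4.3% → $17,000 × 4.3% × 9/12 = $548.2500
Total = $611.2917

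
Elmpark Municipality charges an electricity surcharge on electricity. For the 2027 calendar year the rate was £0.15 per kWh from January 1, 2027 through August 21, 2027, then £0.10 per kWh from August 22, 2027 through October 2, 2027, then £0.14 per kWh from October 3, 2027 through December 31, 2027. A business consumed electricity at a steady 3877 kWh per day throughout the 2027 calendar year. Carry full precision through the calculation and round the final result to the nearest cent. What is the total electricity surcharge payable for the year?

January 1 – August 21, 2027: 233 days × 3877 kWh/day = 903,341 kWh at £0.15/kWh → £135501.15
August 22 – October 2, 2027: 42 days × 3877 kWh/day = 162,834 kWh at £0.10/kWh → £16283.40
October 3 – December 31, 2027: 90 days × 3877 kWh/day = 348,930 kWh at £0.14/kWh → £48850.20

£200634.75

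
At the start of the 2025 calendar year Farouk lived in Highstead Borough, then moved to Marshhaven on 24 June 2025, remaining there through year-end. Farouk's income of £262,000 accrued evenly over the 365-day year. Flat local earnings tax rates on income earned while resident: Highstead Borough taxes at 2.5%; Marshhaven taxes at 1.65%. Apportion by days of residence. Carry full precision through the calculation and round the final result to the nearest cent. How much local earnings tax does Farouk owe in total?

£5,384.64

Highstead Borough, 1 January – 23 June 2025: 174 days → £262,000 × 2.5% × 174/365 = £3,122.4658
Marshhaven, 24 June – 31 December 2025: 191 days → £262,000 × 1.65% × 191/365 = £2,262.1726
Total = £5,384.6384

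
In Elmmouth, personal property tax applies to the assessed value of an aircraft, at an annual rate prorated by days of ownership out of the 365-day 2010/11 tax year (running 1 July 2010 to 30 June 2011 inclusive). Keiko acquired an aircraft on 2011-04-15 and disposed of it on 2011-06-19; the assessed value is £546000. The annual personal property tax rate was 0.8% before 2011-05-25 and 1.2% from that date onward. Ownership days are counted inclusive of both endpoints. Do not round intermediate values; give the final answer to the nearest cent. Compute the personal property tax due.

2011-04-15 to 2011-05-24: 40 days at 0.8% → £546000 × 0.8% × 40/365 = £478.6849
2011-05-25 to 2011-06-19: 26 days at 1.2% → £546000 × 1.2% × 26/365 = £466.7178
Total = £945.4027

£945.40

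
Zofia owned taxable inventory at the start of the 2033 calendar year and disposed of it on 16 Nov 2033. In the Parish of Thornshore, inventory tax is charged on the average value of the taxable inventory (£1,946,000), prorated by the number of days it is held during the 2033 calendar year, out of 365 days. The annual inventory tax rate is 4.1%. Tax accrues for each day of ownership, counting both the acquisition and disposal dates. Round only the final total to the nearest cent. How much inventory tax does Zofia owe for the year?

Days held (1 Jan – 16 Nov 2033): 320 out of 365
Tax = £1,946,000 × 4.1% × 320/365 = £69,949.3699

£69,949.37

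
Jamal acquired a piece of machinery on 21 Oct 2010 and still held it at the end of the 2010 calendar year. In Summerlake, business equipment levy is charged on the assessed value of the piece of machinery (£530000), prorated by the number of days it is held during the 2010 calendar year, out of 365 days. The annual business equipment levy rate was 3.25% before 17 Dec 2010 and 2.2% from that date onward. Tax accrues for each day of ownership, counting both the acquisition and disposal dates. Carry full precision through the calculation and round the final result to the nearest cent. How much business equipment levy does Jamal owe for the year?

21 Oct – 16 Dec 2010: 57 days at 3.25% → £530000 × 3.25% × 57/365 = £2689.9315
17 Dec – 31 Dec 2010: 15 days at 2.2% → £530000 × 2.2% × 15/365 = £479.1781
Total = £3169.1096

£3169.11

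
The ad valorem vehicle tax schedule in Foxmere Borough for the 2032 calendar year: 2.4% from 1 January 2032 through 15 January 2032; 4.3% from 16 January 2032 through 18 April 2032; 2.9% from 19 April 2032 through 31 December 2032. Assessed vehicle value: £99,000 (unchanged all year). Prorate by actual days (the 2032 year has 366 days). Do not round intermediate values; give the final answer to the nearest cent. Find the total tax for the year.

1 January – 15 January 2032: 15 days at 2.4% → £99,000 × 2.4% × 15/366 = £97.3770
16 January – 18 April 2032: 94 days at 4.3% → £99,000 × 4.3% × 94/366 = £1,093.3279
19 April – 31 December 2032: 257 days at 2.9% → £99,000 × 2.9% × 257/366 = £2,015.9754
Total = £3,206.6803

£3,206.68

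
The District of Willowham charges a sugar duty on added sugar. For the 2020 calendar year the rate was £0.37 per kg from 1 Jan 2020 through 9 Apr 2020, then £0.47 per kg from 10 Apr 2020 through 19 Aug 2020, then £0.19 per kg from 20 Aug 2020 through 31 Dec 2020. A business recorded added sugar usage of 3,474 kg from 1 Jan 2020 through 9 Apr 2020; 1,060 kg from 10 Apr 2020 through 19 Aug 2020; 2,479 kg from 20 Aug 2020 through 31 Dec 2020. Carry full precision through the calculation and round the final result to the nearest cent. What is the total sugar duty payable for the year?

£2254.59

1 Jan – 9 Apr 2020: 3,474 kg at £0.37/kg → £1285.38
10 Apr – 19 Aug 2020: 1,060 kg at £0.47/kg → £498.20
20 Aug – 31 Dec 2020: 2,479 kg at £0.19/kg → £471.01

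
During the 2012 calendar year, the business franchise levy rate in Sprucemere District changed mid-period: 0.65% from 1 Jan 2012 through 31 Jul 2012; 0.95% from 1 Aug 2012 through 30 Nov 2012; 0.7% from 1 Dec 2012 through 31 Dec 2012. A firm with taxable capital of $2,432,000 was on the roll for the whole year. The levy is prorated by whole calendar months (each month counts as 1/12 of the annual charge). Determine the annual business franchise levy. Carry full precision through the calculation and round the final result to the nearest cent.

1 Jan – 31 Jul 2012: 7 months at 0.65% → $2,432,000 × 0.65% × 7/12 = $9,221.3333
1 Aug – 30 Nov 2012: 4 months at 0.95% → $2,432,000 × 0.95% × 4/12 = $7,701.3333
1 Dec – 31 Dec 2012: 1 month at 0.7% → $2,432,000 × 0.7% × 1/12 = $1,418.6667
Total = $18,341.3333

$18,341.33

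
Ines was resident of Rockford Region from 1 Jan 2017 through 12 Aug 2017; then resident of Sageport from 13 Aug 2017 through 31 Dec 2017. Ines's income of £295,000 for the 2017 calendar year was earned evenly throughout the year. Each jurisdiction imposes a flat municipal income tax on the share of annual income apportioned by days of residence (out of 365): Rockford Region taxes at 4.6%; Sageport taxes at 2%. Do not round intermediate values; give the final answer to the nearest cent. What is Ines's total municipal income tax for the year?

£10,607.07

Rockford Region, 1 Jan – 12 Aug 2017: 224 days → £295,000 × 4.6% × 224/365 = £8,327.8904
Sageport, 13 Aug – 31 Dec 2017: 141 days → £295,000 × 2% × 141/365 = £2,279.1781
Total = £10,607.0685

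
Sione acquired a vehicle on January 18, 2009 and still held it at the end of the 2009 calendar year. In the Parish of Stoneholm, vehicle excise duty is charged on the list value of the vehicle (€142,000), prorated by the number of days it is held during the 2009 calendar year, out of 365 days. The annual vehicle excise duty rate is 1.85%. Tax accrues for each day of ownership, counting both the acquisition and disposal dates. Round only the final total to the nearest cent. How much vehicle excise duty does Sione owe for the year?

€2,504.65

Days held (January 18 – December 31, 2009): 348 out of 365
Tax = €142,000 × 1.85% × 348/365 = €2,504.6466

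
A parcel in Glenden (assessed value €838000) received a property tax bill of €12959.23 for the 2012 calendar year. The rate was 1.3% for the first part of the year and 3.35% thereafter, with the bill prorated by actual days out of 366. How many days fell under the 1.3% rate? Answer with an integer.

322 days

Let d = days at the first rate; then 366 − d days at the second rate.
€838000 × [1.3%·d + 3.35%·(366−d)] / 366 = €12959.23
Solving gives d = 322, so the new rate took effect on 18 Nov 2012.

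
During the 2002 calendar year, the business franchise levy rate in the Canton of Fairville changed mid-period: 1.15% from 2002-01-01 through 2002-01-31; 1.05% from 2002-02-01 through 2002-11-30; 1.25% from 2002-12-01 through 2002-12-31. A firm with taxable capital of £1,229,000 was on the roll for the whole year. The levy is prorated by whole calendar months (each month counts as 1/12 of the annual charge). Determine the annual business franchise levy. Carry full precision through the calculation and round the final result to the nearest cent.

£13,211.75

2002-01-01 to 2002-01-31: 1 month at 1.15% → £1,229,000 × 1.15% × 1/12 = £1,177.7917
2002-02-01 to 2002-11-30: 10 months at 1.05% → £1,229,000 × 1.05% × 10/12 = £10,753.7500
2002-12-01 to 2002-12-31: 1 month at 1.25% → £1,229,000 × 1.25% × 1/12 = £1,280.2083
Total = £13,211.7500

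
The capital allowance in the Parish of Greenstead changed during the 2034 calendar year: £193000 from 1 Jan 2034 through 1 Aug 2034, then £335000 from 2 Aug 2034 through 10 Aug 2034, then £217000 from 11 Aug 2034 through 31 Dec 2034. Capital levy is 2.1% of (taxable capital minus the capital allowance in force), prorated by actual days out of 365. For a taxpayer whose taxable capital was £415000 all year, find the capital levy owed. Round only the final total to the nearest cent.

£4391.01

1 Jan – 1 Aug 2034: 213 days, exemption £193000 → (£415000 − £193000) × 2.1% × 213/365 = £2720.5644
2 Aug – 10 Aug 2034: 9 days, exemption £335000 → (£415000 − £335000) × 2.1% × 9/365 = £41.4247
11 Aug – 31 Dec 2034: 143 days, exemption £217000 → (£415000 − £217000) × 2.1% × 143/365 = £1629.0247
Total = £4391.0137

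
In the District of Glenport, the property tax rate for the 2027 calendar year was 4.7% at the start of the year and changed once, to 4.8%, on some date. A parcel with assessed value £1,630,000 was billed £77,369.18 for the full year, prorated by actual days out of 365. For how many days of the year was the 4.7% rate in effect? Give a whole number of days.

195 days

Let d = days at the first rate; then 365 − d days at the second rate.
£1,630,000 × [4.7%·d + 4.8%·(365−d)] / 365 = £77,369.18
Solving gives d = 195, so the new rate took effect on 15 July 2027.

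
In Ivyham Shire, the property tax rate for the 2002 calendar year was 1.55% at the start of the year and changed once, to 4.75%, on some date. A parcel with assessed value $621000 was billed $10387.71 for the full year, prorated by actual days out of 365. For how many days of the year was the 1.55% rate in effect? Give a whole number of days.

351 days

Let d = days at the first rate; then 365 − d days at the second rate.
$621000 × [1.55%·d + 4.75%·(365−d)] / 365 = $10387.71
Solving gives d = 351, so the new rate took effect on 18 Dec 2002.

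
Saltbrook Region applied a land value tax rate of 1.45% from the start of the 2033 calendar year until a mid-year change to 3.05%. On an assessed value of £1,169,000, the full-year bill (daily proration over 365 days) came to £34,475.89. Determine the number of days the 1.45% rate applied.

Let d = days at the first rate; then 365 − d days at the second rate.
£1,169,000 × [1.45%·d + 3.05%·(365−d)] / 365 = £34,475.89
Solving gives d = 23, so the new rate took effect on 24 January 2033.

23 days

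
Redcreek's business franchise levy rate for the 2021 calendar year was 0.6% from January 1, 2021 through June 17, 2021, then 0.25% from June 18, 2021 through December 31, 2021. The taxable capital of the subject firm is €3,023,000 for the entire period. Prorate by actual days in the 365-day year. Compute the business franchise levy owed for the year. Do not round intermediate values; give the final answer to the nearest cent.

€12,427.43

January 1 – June 17, 2021: 168 days at 0.6% → €3,023,000 × 0.6% × 168/365 = €8,348.4493
June 18 – December 31, 2021: 197 days at 0.25% → €3,023,000 × 0.25% × 197/365 = €4,078.9795
Total = €12,427.4288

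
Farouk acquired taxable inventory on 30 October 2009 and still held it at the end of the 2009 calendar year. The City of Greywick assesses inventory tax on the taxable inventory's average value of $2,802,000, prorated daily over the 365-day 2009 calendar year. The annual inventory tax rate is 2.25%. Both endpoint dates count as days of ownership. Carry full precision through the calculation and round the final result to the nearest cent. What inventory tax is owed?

Days held (30 October – 31 December 2009): 63 out of 365
Tax = $2,802,000 × 2.25% × 63/365 = $10,881.7397

$10,881.74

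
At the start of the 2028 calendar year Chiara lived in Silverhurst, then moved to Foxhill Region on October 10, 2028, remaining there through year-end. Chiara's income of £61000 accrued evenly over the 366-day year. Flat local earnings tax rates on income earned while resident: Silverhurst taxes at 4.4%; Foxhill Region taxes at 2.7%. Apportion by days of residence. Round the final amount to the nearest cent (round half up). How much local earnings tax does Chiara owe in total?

£2448.83

Silverhurst, January 1 – October 9, 2028: 283 days → £61000 × 4.4% × 283/366 = £2075.3333
Foxhill Region, October 10 – December 31, 2028: 83 days → £61000 × 2.7% × 83/366 = £373.5000
Total = £2448.8333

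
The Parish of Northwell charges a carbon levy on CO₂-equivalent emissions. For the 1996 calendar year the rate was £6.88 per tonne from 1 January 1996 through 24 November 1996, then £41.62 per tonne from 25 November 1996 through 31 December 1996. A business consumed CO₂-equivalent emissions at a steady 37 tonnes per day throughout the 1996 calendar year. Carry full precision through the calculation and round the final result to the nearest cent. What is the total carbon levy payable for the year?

£140,728.02

1 January – 24 November 1996: 329 days × 37 tonnes/day = 12,173 tonnes at £6.88/tonne → £83,750.24
25 November – 31 December 1996: 37 days × 37 tonnes/day = 1,369 tonnes at £41.62/tonne → £56,977.78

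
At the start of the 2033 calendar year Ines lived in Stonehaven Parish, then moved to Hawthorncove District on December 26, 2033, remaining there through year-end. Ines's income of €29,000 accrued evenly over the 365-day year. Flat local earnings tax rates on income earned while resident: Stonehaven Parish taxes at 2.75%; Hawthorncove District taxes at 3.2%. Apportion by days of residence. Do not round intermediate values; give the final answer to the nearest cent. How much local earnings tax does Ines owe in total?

€799.65

Stonehaven Parish, January 1 – December 25, 2033: 359 days → €29,000 × 2.75% × 359/365 = €784.3904
Hawthorncove District, December 26 – December 31, 2033: 6 days → €29,000 × 3.2% × 6/365 = €15.2548
Total = €799.6452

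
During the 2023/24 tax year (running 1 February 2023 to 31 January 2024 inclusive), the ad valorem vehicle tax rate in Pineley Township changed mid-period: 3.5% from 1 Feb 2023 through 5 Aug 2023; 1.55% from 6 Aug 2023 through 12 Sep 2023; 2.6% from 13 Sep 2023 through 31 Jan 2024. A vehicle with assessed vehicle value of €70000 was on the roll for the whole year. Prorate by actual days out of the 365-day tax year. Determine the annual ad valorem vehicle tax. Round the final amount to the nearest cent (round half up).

1 Feb – 5 Aug 2023: 186 days at 3.5% → €70000 × 3.5% × 186/365 = €1248.4932
6 Aug – 12 Sep 2023: 38 days at 1.55% → €70000 × 1.55% × 38/365 = €112.9589
13 Sep 2023 – 31 Jan 2024: 141 days at 2.6% → €70000 × 2.6% × 141/365 = €703.0685
Total = €2064.5205

€2064.52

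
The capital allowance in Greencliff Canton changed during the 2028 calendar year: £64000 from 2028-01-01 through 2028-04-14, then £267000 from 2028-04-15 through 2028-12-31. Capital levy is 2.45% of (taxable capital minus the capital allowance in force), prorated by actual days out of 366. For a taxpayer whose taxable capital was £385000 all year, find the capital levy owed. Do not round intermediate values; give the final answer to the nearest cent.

£4317.82

2028-01-01 to 2028-04-14: 105 days, exemption £64000 → (£385000 − £64000) × 2.45% × 105/366 = £2256.2090
2028-04-15 to 2028-12-31: 261 days, exemption £267000 → (£385000 − £267000) × 2.45% × 261/366 = £2061.6148
Total = £4317.8238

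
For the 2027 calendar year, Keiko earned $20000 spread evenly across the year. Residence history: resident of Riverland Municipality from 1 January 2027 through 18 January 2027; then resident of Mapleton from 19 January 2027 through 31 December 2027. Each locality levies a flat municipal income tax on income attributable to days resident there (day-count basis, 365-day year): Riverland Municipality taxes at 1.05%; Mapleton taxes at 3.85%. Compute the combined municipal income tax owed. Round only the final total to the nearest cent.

Riverland Municipality, 1 January – 18 January 2027: 18 days → $20000 × 1.05% × 18/365 = $10.3562
Mapleton, 19 January – 31 December 2027: 347 days → $20000 × 3.85% × 347/365 = $732.0274
Total = $742.3836

$742.38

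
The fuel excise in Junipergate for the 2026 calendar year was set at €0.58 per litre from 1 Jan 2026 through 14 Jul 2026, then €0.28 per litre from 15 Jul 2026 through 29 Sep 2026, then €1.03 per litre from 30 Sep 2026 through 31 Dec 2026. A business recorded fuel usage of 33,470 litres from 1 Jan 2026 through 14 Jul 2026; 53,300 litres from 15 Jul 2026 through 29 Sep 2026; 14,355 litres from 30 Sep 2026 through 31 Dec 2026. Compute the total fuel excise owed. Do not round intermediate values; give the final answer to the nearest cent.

€49122.25

1 Jan – 14 Jul 2026: 33,470 litres at €0.58/litre → €19412.60
15 Jul – 29 Sep 2026: 53,300 litres at €0.28/litre → €14924.00
30 Sep – 31 Dec 2026: 14,355 litres at €1.03/litre → €14785.65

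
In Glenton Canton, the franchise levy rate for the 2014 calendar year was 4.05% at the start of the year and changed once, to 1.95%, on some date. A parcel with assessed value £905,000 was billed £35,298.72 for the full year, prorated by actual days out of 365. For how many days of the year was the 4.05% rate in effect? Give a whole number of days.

339 days

Let d = days at the first rate; then 365 − d days at the second rate.
£905,000 × [4.05%·d + 1.95%·(365−d)] / 365 = £35,298.72
Solving gives d = 339, so the new rate took effect on 6 Dec 2014.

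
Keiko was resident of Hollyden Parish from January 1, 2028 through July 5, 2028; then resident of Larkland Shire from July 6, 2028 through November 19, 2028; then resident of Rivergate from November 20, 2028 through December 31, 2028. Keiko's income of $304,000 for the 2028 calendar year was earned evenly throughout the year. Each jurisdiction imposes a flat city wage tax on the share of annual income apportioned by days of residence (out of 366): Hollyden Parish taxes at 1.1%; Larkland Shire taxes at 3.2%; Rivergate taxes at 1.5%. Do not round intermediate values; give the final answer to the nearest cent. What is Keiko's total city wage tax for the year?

$5,873.18

Hollyden Parish, January 1 – July 5, 2028: 187 days → $304,000 × 1.1% × 187/366 = $1,708.5464
Larkland Shire, July 6 – November 19, 2028: 137 days → $304,000 × 3.2% × 137/366 = $3,641.3552
Rivergate, November 20 – December 31, 2028: 42 days → $304,000 × 1.5% × 42/366 = $523.2787
Total = $5,873.1803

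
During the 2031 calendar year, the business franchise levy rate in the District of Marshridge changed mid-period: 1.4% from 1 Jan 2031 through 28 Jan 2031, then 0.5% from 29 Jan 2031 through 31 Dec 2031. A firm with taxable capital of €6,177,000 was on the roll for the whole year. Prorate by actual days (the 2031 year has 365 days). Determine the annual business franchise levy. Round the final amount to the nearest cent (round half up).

€35,149.67

1 Jan – 28 Jan 2031: 28 days at 1.4% → €6,177,000 × 1.4% × 28/365 = €6,633.9288
29 Jan – 31 Dec 2031: 337 days at 0.5% → €6,177,000 × 0.5% × 337/365 = €28,515.7397
Total = €35,149.6685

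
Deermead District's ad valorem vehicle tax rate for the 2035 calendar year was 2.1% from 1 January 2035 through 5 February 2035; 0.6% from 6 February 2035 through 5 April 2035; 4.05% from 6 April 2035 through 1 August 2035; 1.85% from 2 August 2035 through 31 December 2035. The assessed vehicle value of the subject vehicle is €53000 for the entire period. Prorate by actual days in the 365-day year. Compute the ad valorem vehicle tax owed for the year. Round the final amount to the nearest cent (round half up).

€1263.43

1 January – 5 February 2035: 36 days at 2.1% → €53000 × 2.1% × 36/365 = €109.7753
6 February – 5 April 2035: 59 days at 0.6% → €53000 × 0.6% × 59/365 = €51.4027
6 April – 1 August 2035: 118 days at 4.05% → €53000 × 4.05% × 118/365 = €693.9370
2 August – 31 December 2035: 152 days at 1.85% → €53000 × 1.85% × 152/365 = €408.3178
Total = €1263.4329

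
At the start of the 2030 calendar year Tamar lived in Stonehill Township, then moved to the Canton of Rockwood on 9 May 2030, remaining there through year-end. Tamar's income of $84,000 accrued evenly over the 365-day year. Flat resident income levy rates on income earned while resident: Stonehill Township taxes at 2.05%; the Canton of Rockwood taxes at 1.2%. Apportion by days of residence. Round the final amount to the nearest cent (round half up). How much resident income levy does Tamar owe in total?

$1,258.39

Stonehill Township, 1 Jan – 8 May 2030: 128 days → $84,000 × 2.05% × 128/365 = $603.8795
The Canton of Rockwood, 9 May – 31 Dec 2030: 237 days → $84,000 × 1.2% × 237/365 = $654.5096
Total = $1,258.3890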